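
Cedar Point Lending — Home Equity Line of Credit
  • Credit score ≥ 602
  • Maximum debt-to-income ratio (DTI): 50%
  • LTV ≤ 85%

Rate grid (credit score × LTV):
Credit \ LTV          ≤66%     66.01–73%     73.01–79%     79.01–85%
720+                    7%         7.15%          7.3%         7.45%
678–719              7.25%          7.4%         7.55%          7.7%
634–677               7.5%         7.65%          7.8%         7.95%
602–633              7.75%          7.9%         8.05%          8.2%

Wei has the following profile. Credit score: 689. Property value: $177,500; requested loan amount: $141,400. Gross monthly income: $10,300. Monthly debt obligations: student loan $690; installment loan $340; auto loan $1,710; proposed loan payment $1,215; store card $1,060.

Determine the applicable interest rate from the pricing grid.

Credit score 689 ≥ 602; Total monthly debts = (690 + 340 + 1,710 + 1,215 + 1,060) = 5,015. DTI: 5,015 ÷ 10,300 = 48.7%, within the 50% cap
LTV = 141,400/177,500 = 79.7% ≤ 85%
Row: 689 falls in 678–719. Column: 79.7% falls in 79.01–85%. Rate = 7.7%.

7.7%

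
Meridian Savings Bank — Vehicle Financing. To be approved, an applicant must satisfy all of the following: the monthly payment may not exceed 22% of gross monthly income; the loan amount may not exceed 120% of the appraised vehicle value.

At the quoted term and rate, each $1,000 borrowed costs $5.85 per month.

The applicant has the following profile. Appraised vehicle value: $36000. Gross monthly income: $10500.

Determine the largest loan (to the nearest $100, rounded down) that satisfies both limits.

Payment cap: 22% × $10,500 = $2,310/month.
At $5.85 per $1,000, that supports 2,310/5.85 × 1,000 ≈ $394,871 → $394,800.
LTV cap: 120% × $36,000 = $43,200 → $43,200.
Binding constraint: loan-to-value.

$43,200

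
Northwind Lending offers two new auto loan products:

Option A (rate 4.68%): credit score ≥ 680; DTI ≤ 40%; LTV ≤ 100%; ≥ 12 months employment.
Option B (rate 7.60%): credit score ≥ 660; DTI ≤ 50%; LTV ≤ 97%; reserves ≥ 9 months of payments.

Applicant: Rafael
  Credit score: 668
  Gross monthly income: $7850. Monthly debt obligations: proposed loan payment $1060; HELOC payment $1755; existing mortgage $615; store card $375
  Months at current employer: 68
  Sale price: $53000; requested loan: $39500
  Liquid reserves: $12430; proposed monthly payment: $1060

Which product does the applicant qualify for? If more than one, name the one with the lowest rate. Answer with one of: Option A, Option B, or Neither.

Total debts = (1,060 + 1,755 + 615 + 375) = 3,805; DTI = 3,805/7,850 = 48.5%.
LTV = 39,500/53,000 = 74.5%.
Reserves = 12,430/1,060 = 11.7 months.
Option A: score 668 < 680; DTI 48.5% > 40%; LTV 74.5% ≤ 100%; employment 68 ≥ 12 mo → does not qualify.
Option B: score 668 ≥ 660; DTI 48.5% ≤ 50%; LTV 74.5% ≤ 97%; reserves 11.7 ≥ 9 mo → qualifies.

Option B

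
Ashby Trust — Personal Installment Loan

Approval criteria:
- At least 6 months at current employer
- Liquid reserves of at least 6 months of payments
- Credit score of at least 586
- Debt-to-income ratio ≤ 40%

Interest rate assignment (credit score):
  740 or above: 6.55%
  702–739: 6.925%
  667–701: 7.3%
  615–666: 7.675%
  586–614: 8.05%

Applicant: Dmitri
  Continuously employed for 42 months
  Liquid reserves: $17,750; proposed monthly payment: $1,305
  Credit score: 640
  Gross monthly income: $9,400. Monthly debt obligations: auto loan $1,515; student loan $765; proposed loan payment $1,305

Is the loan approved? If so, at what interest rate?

Credit score 640 ≥ 586 (meets minimum)
Employment 42 ≥ 6 months
Total monthly debts = (1,515 + 765 + 1,305) = 3,585. DTI: 3,585 ÷ 9,400 = 38.1%, within the 40% cap
Reserves: 17,750 ÷ 1,305 = 13.6 months (meets 6-month minimum)
All requirements met. Score 640 falls in the 615–666 tier → 7.675%.

Approved at 7.675%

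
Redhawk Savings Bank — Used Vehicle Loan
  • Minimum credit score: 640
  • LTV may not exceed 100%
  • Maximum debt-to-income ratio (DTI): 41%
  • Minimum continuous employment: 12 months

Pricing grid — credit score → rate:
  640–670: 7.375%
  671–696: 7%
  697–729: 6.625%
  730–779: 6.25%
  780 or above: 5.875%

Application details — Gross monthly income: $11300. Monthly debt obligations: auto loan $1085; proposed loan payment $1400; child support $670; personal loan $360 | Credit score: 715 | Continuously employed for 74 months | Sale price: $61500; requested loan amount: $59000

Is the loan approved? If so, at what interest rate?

Approved at 6.625%

Credit score 715 ≥ 640 (meets minimum)
LTV = 59,000/61,500 = 95.9% ≤ 100%
Total monthly debts = (1,085 + 1,400 + 670 + 360) = 3,515. DTI = 3,515/11,300 = 31.1% ≤ 41%
Employment 74 ≥ 12 months
All requirements met. Score 715 falls in the 697–729 tier → 6.625%.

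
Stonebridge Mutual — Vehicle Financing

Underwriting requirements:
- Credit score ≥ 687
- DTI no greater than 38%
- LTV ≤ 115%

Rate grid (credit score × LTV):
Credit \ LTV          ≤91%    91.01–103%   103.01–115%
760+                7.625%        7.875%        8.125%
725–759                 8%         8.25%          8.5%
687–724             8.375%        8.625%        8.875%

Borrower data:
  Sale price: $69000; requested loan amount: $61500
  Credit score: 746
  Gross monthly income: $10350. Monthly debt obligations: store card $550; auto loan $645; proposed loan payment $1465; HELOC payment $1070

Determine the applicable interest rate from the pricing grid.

8%

Credit score 746 ≥ 687; Total monthly debts = (550 + 645 + 1,465 + 1,070) = 3,730. Debt-to-income = 3,730/10,350 = 36% — meets 38% limit
LTV = 61,500/69,000 = 89.1% ≤ 115%
Score 746 is in the 725–759 band; LTV 89.1% is in the ≤91% band → 8%.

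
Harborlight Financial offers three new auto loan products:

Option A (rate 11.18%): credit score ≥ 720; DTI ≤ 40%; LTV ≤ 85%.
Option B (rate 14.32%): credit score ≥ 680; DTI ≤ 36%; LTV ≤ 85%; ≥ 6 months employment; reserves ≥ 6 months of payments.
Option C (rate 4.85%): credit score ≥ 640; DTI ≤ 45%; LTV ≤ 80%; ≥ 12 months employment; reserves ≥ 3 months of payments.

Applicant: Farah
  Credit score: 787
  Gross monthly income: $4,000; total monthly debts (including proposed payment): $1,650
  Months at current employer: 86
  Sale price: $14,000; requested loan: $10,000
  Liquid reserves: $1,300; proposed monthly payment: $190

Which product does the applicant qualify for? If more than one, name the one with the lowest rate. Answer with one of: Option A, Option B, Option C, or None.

DTI = 1,650/4,000 = 41.2%.
LTV = 10,000/14,000 = 71.4%.
Reserves = 1,300/190 = 6.8 months.
Option A: score 787 ≥ 720; DTI 41.2% > 40%; LTV 71.4% ≤ 85% → does not qualify.
Option B: score 787 ≥ 680; DTI 41.2% > 36%; LTV 71.4% ≤ 85%; employment 86 ≥ 6 mo; reserves 6.8 ≥ 6 mo → does not qualify.
Option C: score 787 ≥ 640; DTI 41.2% ≤ 45%; LTV 71.4% ≤ 80%; employment 86 ≥ 12 mo; reserves 6.8 ≥ 3 mo → qualifies.

Option C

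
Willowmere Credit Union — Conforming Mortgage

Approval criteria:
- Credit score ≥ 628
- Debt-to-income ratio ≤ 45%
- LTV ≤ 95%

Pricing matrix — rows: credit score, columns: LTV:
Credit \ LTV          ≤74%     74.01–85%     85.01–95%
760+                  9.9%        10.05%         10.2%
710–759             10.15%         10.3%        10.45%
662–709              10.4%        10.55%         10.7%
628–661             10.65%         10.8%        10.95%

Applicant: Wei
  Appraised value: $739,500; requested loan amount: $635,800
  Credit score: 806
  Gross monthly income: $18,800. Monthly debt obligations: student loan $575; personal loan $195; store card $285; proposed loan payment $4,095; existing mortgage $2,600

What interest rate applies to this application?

Credit score 806 ≥ 628; Total monthly debts = (575 + 195 + 285 + 4,095 + 2,600) = 7,750. DTI = 7,750/18,800 = 41.2% ≤ 45%
LTV: 635,800 ÷ 739,500 = 86%, within 95% cap
Credit 806 → row 760+; LTV 86% → column 85.01–95%. Grid cell → 10.2%.

10.2%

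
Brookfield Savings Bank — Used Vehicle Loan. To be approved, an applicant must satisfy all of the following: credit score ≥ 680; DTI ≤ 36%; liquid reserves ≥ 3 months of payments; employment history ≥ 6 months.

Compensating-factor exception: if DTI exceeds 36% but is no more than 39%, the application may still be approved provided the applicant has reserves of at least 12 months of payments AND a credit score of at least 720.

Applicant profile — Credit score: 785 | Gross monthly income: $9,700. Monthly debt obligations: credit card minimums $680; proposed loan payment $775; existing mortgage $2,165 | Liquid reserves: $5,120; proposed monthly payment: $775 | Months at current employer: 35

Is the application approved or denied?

Denied

Credit score 785 ≥ 680 (meets base)
Total debts = (680 + 775 + 2,165) = 3,620. DTI = 3,620/9,700 = 37.3% > 36% — standard DTI limit exceeded.
Reserves: 5,120 ÷ 775 = 6.6 months (meets 3-month minimum)
Employment 35 ≥ 6 months
DTI 37.3% is within the 36%–39% exception band; checking compensating factors.
Reserves 6.6 < 12 months; credit score 785 ≥ 720.
Compensating-factor requirement not fully met.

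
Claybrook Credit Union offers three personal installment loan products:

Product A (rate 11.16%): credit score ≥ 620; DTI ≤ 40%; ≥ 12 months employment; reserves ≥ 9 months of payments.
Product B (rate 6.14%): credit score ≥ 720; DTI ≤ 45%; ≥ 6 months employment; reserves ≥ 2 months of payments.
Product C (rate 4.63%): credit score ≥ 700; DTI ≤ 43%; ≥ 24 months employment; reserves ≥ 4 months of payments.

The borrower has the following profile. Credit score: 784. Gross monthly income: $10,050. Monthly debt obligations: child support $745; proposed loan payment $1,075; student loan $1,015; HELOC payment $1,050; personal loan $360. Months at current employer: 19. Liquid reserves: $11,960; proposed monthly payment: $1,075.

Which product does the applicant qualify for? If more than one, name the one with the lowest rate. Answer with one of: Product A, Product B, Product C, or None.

Product B

Total debts = (745 + 1,075 + 1,015 + 1,050 + 360) = 4,245; DTI = 4,245/10,050 = 42.2%.
Reserves = 11,960/1,075 = 11.1 months.
Product A: score 784 ≥ 620; DTI 42.2% > 40%; employment 19 ≥ 12 mo; reserves 11.1 ≥ 9 mo → does not qualify.
Product B: score 784 ≥ 720; DTI 42.2% ≤ 45%; employment 19 ≥ 6 mo; reserves 11.1 ≥ 2 mo → qualifies.
Product C: score 784 ≥ 700; DTI 42.2% ≤ 43%; employment 19 < 24 mo; reserves 11.1 ≥ 4 mo → does not qualify.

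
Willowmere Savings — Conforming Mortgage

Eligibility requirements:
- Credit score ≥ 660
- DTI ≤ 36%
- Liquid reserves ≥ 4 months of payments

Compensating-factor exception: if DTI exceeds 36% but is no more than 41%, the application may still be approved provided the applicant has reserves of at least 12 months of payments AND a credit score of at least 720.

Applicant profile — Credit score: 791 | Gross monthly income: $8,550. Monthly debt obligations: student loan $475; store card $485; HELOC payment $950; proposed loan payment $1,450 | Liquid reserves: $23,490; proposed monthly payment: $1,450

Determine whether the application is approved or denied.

Approved

Credit score 791 ≥ 660 (meets base)
Total debts = (475 + 485 + 950 + 1,450) = 3,360. DTI: 3,360 ÷ 8,550 = 39.3%, over the 36% base limit.
Reserves: 23,490 ÷ 1,450 = 16.2 months (meets 4-month minimum)
DTI 39.3% is within the 36%–41% exception band; checking compensating factors.
Reserves 16.2 ≥ 12 months; credit score 791 ≥ 720.
Both compensating conditions met → exception applies.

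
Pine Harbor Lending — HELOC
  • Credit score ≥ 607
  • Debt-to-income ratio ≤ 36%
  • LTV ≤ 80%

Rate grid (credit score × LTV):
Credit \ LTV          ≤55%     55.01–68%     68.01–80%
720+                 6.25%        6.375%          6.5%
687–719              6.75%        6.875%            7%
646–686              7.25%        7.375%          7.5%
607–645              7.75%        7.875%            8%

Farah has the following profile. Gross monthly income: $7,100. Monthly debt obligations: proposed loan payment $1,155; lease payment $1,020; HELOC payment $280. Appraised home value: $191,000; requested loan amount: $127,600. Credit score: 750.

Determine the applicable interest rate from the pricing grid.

Credit score 750 ≥ 607; Total monthly debts = (1,155 + 1,020 + 280) = 2,455. DTI: 2,455 ÷ 7,100 = 34.6%, within the 36% cap
Loan-to-value = 127,600/191,000 = 66.8% — pass (80% max)
Score 750 is in the 720+ band; LTV 66.8% is in the 55.01–68% band → 6.375%.

6.375%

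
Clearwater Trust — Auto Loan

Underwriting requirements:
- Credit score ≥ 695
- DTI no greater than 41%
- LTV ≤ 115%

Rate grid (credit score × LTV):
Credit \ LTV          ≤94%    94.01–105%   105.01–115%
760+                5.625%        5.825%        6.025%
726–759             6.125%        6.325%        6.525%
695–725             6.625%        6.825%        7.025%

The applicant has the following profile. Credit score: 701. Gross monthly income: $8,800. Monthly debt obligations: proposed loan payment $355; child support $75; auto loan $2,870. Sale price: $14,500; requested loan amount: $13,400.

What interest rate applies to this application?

6.625%

Credit score 701 ≥ 695; Total monthly debts = (355 + 75 + 2,870) = 3,300. DTI = 3,300/8,800 = 37.5% ≤ 41%
Loan-to-value = 13,400/14,500 = 92.4% — pass (115% max)
Credit 701 → row 695–725; LTV 92.4% → column ≤94%. Grid cell → 6.625%.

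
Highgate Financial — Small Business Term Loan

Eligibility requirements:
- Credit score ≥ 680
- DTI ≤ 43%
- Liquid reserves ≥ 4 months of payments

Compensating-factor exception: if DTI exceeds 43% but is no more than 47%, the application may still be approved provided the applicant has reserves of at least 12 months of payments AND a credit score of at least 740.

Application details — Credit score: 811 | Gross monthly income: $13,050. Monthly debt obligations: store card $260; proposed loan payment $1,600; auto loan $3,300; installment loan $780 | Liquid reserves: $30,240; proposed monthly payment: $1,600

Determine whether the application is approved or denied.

Approved

Credit score 811 ≥ 680 (meets base)
Total debts = (260 + 1,600 + 3,300 + 780) = 5,940. DTI: 5,940 ÷ 13,050 = 45.5%, over the 43% base limit.
Liquid reserves cover 30,240/1,600 = 18.9 months — ≥ 4 required
DTI 45.5% is within the 43%–47% exception band; checking compensating factors.
Reserves 18.9 ≥ 12 months; credit score 811 ≥ 740.
Both compensating conditions met → exception applies.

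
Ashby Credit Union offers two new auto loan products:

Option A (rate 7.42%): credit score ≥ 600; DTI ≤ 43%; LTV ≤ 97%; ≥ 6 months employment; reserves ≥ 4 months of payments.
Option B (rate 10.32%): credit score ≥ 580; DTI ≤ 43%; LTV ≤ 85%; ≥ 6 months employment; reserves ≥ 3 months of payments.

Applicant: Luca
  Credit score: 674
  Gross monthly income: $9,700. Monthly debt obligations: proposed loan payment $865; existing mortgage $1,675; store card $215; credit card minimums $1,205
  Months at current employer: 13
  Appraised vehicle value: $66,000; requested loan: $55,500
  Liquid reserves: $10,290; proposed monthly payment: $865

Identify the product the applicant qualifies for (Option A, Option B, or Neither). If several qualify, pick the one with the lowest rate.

Total debts = (865 + 1,675 + 215 + 1,205) = 3,960; DTI = 3,960/9,700 = 40.8%.
LTV = 55,500/66,000 = 84.1%.
Reserves = 10,290/865 = 11.9 months.
Option A: score 674 ≥ 600; DTI 40.8% ≤ 43%; LTV 84.1% ≤ 97%; employment 13 ≥ 6 mo; reserves 11.9 ≥ 4 mo → qualifies.
Option B: score 674 ≥ 580; DTI 40.8% ≤ 43%; LTV 84.1% ≤ 85%; employment 13 ≥ 6 mo; reserves 11.9 ≥ 3 mo → qualifies.
Qualifying: Option A, Option B. Lowest rate is 7.42% → Option A.

Option A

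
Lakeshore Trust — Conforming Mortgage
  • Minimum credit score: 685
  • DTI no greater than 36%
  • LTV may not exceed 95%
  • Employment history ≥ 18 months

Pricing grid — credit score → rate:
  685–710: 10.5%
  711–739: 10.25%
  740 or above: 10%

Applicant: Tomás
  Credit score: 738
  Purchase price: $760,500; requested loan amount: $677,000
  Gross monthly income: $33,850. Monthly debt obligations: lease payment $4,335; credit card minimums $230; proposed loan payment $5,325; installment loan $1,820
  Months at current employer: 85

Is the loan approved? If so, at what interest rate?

Credit score 738 ≥ 685 (meets minimum)
LTV = 677,000/760,500 = 89% ≤ 95%
Employment 85 ≥ 18 months
Total monthly debts = (4,335 + 230 + 5,325 + 1,820) = 11,710. DTI = 11,710/33,850 = 34.6% ≤ 36%
All requirements met. Score 738 falls in the 711–739 tier → 10.25%.

Approved at 10.25%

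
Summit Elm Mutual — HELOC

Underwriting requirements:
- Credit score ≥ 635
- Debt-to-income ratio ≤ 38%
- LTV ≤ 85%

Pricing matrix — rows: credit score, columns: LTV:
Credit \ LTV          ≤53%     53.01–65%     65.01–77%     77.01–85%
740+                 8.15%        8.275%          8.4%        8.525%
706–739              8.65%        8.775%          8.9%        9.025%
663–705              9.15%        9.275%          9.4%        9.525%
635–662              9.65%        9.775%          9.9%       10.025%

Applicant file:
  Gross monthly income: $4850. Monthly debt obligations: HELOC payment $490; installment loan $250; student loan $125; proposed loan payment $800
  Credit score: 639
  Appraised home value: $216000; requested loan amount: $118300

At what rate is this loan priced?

9.775%

Credit score 639 ≥ 635; Total monthly debts = (490 + 250 + 125 + 800) = 1,665. DTI = 1,665/4,850 = 34.3% ≤ 38%
LTV = 118,300/216,000 = 54.8% ≤ 85%
Credit 639 → row 635–662; LTV 54.8% → column 53.01–65%. Grid cell → 9.775%.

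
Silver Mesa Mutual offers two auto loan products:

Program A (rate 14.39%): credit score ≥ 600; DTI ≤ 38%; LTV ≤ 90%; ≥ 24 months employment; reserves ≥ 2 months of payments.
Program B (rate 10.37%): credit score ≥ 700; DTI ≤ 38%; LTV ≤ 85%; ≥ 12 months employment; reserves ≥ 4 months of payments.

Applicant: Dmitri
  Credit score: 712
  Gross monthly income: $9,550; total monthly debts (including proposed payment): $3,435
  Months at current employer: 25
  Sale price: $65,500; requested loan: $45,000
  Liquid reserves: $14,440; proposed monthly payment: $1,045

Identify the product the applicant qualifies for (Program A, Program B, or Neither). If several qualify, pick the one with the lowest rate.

DTI = 3,435/9,550 = 36%.
LTV = 45,000/65,500 = 68.7%.
Reserves = 14,440/1,045 = 13.8 months.
Program A: score 712 ≥ 600; DTI 36% ≤ 38%; LTV 68.7% ≤ 90%; employment 25 ≥ 24 mo; reserves 13.8 ≥ 2 mo → qualifies.
Program B: score 712 ≥ 700; DTI 36% ≤ 38%; LTV 68.7% ≤ 85%; employment 25 ≥ 12 mo; reserves 13.8 ≥ 4 mo → qualifies.
Qualifying: Program A, Program B. Lowest rate is 10.37% → Program B.

Program B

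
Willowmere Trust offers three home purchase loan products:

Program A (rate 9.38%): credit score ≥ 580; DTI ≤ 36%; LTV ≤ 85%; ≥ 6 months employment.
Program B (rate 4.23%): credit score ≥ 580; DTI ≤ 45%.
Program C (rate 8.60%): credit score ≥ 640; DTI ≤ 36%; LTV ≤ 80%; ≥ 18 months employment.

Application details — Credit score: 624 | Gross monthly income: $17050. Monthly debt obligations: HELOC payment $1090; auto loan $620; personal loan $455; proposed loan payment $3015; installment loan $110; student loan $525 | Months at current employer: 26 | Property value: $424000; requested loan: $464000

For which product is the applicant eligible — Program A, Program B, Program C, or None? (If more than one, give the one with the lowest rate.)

Total debts = (1,090 + 620 + 455 + 3,015 + 110 + 525) = 5,815; DTI = 5,815/17,050 = 34.1%.
LTV = 464,000/424,000 = 109.4%.
Program A: score 624 ≥ 580; DTI 34.1% ≤ 36%; LTV 109.4% > 85%; employment 26 ≥ 6 mo → does not qualify.
Program B: score 624 ≥ 580; DTI 34.1% ≤ 45% → qualifies.
Program C: score 624 < 640; DTI 34.1% ≤ 36%; LTV 109.4% > 80%; employment 26 ≥ 18 mo → does not qualify.

Program B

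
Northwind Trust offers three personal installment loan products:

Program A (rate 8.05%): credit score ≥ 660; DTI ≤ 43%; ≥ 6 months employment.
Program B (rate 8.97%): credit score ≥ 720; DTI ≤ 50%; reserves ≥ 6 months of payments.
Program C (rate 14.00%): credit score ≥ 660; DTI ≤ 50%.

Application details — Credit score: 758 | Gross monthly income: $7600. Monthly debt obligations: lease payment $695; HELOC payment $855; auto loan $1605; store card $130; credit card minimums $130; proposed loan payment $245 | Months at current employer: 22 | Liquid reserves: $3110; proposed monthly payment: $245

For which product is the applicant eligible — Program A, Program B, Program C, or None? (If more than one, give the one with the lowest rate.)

Program B

Total debts = (695 + 855 + 1,605 + 130 + 130 + 245) = 3,660; DTI = 3,660/7,600 = 48.2%.
Reserves = 3,110/245 = 12.7 months.
Program A: score 758 ≥ 660; DTI 48.2% > 43%; employment 22 ≥ 6 mo → does not qualify.
Program B: score 758 ≥ 720; DTI 48.2% ≤ 50%; reserves 12.7 ≥ 6 mo → qualifies.
Program C: score 758 ≥ 660; DTI 48.2% ≤ 50% → qualifies.
Qualifying: Program B, Program C. Lowest rate is 8.97% → Program B.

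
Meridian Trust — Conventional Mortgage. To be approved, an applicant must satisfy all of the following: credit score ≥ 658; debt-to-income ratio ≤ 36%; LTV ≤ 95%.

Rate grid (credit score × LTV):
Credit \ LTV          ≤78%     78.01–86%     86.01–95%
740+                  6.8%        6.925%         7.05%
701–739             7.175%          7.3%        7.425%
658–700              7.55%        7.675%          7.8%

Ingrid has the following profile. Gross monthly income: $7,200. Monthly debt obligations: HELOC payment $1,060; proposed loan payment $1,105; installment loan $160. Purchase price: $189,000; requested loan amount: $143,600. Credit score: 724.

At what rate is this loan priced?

7.175%

Credit score 724 ≥ 658; Total monthly debts = (1,060 + 1,105 + 160) = 2,325. DTI = 2,325/7,200 = 32.3% ≤ 36%
Loan-to-value = 143,600/189,000 = 76% — pass (95% max)
Row: 724 falls in 701–739. Column: 76% falls in ≤78%. Rate = 7.175%.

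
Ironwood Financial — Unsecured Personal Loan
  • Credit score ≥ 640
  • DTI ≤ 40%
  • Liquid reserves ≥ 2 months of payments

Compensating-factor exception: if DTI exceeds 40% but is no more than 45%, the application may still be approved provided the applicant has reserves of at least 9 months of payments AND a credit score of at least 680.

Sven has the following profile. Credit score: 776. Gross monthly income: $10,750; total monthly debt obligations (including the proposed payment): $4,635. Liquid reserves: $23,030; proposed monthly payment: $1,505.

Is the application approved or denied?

Credit score 776 ≥ 640 (meets base)
DTI: 4,635 ÷ 10,750 = 43.1%, over the 40% base limit.
Reserves: 23,030 ÷ 1,505 = 15.3 months (meets 2-month minimum)
DTI 43.1% is within the 40%–45% exception band; checking compensating factors.
Override check — reserves: 15.3 mo (ok); score: 776 (ok).
Both compensating conditions met → exception applies.

Approved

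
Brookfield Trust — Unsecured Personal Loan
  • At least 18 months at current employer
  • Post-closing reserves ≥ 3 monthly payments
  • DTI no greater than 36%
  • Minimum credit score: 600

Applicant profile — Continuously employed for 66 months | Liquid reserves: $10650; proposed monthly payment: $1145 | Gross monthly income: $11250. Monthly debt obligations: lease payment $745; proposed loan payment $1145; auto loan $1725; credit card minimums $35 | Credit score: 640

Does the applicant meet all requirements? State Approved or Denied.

Employment 66 ≥ 18 months
Reserves: 10,650 ÷ 1,145 = 9.3 months (meets 3-month minimum)
Total monthly debts = (745 + 1,145 + 1,725 + 35) = 3,650. Debt-to-income = 3,650/11,250 = 32.4% — meets 36% limit
Credit score 640 ≥ 600 (meets)
All criteria satisfied.

Approved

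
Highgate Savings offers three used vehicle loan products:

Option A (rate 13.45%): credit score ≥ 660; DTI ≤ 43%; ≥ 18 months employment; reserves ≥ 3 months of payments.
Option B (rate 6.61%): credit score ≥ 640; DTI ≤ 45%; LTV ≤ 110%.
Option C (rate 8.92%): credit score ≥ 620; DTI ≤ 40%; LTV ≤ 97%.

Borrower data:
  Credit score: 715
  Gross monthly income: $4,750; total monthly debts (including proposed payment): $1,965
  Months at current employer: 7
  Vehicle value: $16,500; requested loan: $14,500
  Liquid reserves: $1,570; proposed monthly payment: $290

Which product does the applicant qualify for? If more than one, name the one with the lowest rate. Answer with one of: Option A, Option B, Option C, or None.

Option B

DTI = 1,965/4,750 = 41.4%.
LTV = 14,500/16,500 = 87.9%.
Reserves = 1,570/290 = 5.4 months.
Option A: score 715 ≥ 660; DTI 41.4% ≤ 43%; employment 7 < 18 mo; reserves 5.4 ≥ 3 mo → does not qualify.
Option B: score 715 ≥ 640; DTI 41.4% ≤ 45%; LTV 87.9% ≤ 110% → qualifies.
Option C: score 715 ≥ 620; DTI 41.4% > 40%; LTV 87.9% ≤ 97% → does not qualify.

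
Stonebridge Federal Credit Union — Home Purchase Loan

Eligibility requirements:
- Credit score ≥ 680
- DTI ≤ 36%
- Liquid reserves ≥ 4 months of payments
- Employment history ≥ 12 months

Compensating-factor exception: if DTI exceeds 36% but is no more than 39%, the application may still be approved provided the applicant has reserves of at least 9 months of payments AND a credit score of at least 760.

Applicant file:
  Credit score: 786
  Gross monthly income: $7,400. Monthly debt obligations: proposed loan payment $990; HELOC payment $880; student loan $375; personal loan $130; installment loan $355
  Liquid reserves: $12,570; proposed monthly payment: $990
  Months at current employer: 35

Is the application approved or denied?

Approved

Credit score 786 ≥ 680 (meets base)
Total debts = (990 + 880 + 375 + 130 + 355) = 2,730. DTI: 2,730 ÷ 7,400 = 36.9%, over the 36% base limit.
Reserves: 12,570 ÷ 990 = 12.7 months (meets 4-month minimum)
Employment 35 ≥ 12 months
36.9% falls in the override range (36%–39%), so the compensating-factor test applies.
Override check — reserves: 12.7 mo (ok); score: 786 (ok).
Both override conditions satisfied; DTI exception granted.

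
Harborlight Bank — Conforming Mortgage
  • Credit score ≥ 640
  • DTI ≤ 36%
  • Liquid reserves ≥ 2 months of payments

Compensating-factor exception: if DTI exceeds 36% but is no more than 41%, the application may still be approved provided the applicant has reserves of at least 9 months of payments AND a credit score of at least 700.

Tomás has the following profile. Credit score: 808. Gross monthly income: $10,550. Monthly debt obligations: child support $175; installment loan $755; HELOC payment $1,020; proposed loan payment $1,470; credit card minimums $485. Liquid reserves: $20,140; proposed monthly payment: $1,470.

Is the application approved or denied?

Approved

Credit score 808 ≥ 640 (meets base)
Total debts = (175 + 755 + 1,020 + 1,470 + 485) = 3,905. DTI = 3,905/10,550 = 37% > 36% — standard DTI limit exceeded.
Reserves = 20,140/1,470 = 13.7 months ≥ 2
37% falls in the override range (36%–41%), so the compensating-factor test applies.
Override check — reserves: 13.7 mo (ok); score: 808 (ok).
Both compensating conditions met → exception applies.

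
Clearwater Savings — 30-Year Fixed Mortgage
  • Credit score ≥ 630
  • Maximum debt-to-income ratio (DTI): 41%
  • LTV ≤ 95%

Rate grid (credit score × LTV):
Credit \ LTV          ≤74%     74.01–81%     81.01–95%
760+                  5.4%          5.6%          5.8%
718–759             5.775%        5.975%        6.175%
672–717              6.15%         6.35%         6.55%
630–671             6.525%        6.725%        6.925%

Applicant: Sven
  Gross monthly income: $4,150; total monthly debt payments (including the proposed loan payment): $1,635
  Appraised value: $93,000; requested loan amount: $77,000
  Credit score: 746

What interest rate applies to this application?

Credit score 746 ≥ 630; DTI: 1,635 ÷ 4,150 = 39.4%, within the 41% cap
LTV: 77,000 ÷ 93,000 = 82.8%, within 95% cap
Row: 746 falls in 718–759. Column: 82.8% falls in 81.01–95%. Rate = 6.175%.

6.175%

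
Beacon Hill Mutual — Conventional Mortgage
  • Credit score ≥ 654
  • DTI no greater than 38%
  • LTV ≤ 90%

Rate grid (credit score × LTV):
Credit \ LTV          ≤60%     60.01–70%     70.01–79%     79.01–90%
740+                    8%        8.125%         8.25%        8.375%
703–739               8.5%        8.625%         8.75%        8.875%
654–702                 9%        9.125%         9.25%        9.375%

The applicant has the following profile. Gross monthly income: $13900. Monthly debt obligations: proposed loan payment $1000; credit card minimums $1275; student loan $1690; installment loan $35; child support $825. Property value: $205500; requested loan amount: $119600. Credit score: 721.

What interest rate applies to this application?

8.5%

Credit score 721 ≥ 654; Total monthly debts = (1,000 + 1,275 + 1,690 + 35 + 825) = 4,825. DTI = 4,825/13,900 = 34.7% ≤ 38%
Loan-to-value = 119,600/205,500 = 58.2% — pass (90% max)
Row: 721 falls in 703–739. Column: 58.2% falls in ≤60%. Rate = 8.5%.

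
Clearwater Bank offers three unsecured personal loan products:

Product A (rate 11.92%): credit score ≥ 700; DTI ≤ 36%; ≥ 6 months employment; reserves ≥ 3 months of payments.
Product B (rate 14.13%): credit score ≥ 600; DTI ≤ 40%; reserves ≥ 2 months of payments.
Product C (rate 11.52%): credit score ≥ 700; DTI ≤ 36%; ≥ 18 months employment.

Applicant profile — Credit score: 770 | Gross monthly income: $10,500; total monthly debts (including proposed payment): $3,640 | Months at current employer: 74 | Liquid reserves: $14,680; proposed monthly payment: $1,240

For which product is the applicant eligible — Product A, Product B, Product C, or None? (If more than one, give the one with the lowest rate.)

Product C

DTI = 3,640/10,500 = 34.7%.
Reserves = 14,680/1,240 = 11.8 months.
Product A: score 770 ≥ 700; DTI 34.7% ≤ 36%; employment 74 ≥ 6 mo; reserves 11.8 ≥ 3 mo → qualifies.
Product B: score 770 ≥ 600; DTI 34.7% ≤ 40%; reserves 11.8 ≥ 2 mo → qualifies.
Product C: score 770 ≥ 700; DTI 34.7% ≤ 36%; employment 74 ≥ 18 mo → qualifies.
Qualifying: Product A, Product B, Product C. Lowest rate is 11.52% → Product C.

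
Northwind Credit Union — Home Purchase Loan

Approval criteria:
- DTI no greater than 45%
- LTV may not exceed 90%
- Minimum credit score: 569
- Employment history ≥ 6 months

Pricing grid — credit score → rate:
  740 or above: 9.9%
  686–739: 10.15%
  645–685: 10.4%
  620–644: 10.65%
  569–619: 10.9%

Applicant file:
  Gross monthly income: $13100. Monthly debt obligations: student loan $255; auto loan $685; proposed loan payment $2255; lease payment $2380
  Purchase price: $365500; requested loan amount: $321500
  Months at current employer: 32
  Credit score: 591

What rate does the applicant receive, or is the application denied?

Credit score 591 ≥ 569 (meets minimum)
Total monthly debts = (255 + 685 + 2,255 + 2,380) = 5,575. DTI = 5,575/13,100 = 42.6% ≤ 45%
Employment 32 ≥ 6 months
Loan-to-value = 321,500/365,500 = 88% — pass (90% max)
All requirements met. Score 591 falls in the 569–619 tier → 10.9%.

Approved at 10.9%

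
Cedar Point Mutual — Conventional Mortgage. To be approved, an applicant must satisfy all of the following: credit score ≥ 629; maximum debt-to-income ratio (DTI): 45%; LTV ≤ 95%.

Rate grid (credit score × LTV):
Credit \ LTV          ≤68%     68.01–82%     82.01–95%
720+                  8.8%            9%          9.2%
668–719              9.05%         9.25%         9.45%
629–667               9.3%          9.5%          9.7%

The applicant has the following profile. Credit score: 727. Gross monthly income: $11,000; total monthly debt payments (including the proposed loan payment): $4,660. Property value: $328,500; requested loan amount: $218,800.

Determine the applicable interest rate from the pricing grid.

Credit score 727 ≥ 629; Debt-to-income = 4,660/11,000 = 42.4% — meets 45% limit
LTV: 218,800 ÷ 328,500 = 66.6%, within 95% cap
Row: 727 falls in 720+. Column: 66.6% falls in ≤68%. Rate = 8.8%.

8.8%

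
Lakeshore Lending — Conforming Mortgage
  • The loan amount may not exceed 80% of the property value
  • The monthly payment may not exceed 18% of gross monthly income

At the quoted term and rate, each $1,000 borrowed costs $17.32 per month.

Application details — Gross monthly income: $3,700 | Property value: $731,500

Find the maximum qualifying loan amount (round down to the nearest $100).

Payment cap: 18% × $3,700 = $666/month.
At $17.32 per $1,000, that supports 666/17.32 × 1,000 ≈ $38,452 → $38,400.
LTV cap: 80% × $731,500 = $585,200 → $585,200.
Binding constraint: payment-to-income.

$38,400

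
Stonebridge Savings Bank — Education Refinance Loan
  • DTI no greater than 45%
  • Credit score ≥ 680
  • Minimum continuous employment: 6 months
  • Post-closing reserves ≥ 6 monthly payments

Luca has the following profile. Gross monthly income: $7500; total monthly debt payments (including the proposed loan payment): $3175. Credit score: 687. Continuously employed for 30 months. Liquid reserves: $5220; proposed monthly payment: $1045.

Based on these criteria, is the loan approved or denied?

Denied

Debt-to-income = 3,175/7,500 = 42.3% — meets 45% limit
Credit score 687 ≥ 680 (meets)
Employment 30 ≥ 6 months
Reserves: 5,220 ÷ 1,045 = 5.0 months (below 6-month minimum)
Fails on reserves.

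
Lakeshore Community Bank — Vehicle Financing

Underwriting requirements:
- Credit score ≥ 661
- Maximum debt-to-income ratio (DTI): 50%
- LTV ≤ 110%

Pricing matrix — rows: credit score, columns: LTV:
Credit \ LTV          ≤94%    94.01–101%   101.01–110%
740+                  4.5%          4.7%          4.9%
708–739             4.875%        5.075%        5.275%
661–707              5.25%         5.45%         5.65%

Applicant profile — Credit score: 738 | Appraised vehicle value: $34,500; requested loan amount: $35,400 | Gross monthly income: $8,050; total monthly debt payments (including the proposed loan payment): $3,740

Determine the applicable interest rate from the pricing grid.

5.275%

Credit score 738 ≥ 661; DTI: 3,740 ÷ 8,050 = 46.5%, within the 50% cap
LTV: 35,400 ÷ 34,500 = 102.6%, within 110% cap
Row: 738 falls in 708–739. Column: 102.6% falls in 101.01–110%. Rate = 5.275%.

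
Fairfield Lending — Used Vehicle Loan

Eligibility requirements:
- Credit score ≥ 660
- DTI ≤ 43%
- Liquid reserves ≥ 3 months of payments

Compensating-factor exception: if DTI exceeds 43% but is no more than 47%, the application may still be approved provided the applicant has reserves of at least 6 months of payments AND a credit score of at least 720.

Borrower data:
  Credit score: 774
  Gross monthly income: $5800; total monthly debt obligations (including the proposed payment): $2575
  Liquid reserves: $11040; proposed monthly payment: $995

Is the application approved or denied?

Credit score 774 ≥ 660 (meets base)
DTI = 2,575/5,800 = 44.4% > 43% — standard DTI limit exceeded.
Liquid reserves cover 11,040/995 = 11.1 months — ≥ 3 required
DTI 44.4% is within the 43%–47% exception band; checking compensating factors.
Override check — reserves: 11.1 mo (ok); score: 774 (ok).
Both compensating conditions met → exception applies.

Approved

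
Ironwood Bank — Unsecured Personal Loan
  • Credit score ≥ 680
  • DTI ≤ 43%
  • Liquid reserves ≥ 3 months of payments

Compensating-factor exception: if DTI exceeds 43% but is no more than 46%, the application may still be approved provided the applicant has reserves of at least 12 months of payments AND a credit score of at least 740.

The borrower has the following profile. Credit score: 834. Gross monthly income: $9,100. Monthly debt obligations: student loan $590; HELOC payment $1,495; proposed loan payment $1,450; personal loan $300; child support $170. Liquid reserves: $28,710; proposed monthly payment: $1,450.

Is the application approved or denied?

Approved

Credit score 834 ≥ 680 (meets base)
Total debts = (590 + 1,495 + 1,450 + 300 + 170) = 4,005. DTI = 4,005/9,100 = 44% > 43% — standard DTI limit exceeded.
Liquid reserves cover 28,710/1,450 = 19.8 months — ≥ 3 required
44% falls in the override range (43%–46%), so the compensating-factor test applies.
Reserves 19.8 ≥ 12 months; credit score 834 ≥ 740.
Both override conditions satisfied; DTI exception granted.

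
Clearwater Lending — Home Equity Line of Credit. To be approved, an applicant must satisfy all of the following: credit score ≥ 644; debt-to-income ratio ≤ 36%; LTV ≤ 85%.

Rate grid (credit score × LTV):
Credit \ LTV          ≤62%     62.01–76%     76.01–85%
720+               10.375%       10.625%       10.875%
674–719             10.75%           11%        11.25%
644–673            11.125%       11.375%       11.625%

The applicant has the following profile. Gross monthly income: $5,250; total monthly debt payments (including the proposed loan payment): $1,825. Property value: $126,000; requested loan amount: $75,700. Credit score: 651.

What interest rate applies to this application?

11.125%

Credit score 651 ≥ 644; Debt-to-income = 1,825/5,250 = 34.8% — meets 36% limit
LTV: 75,700 ÷ 126,000 = 60.1%, within 85% cap
Credit 651 → row 644–673; LTV 60.1% → column ≤62%. Grid cell → 11.125%.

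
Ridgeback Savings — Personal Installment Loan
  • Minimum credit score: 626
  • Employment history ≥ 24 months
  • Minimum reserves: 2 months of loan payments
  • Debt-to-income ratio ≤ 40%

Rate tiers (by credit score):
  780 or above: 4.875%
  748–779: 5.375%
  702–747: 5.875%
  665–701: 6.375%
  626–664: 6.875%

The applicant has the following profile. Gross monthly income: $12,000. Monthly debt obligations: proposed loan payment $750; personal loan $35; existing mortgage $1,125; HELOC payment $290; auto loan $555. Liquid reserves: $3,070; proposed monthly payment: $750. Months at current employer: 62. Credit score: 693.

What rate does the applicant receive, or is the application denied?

Approved at 6.375%

Credit score 693 ≥ 626 (meets minimum)
Employment 62 ≥ 24 months
Liquid reserves cover 3,070/750 = 4.1 months — ≥ 2 required
Total monthly debts = (750 + 35 + 1,125 + 290 + 555) = 2,755. Debt-to-income = 2,755/12,000 = 23% — meets 40% limit
All requirements met. Score 693 falls in the 665–701 tier → 6.375%.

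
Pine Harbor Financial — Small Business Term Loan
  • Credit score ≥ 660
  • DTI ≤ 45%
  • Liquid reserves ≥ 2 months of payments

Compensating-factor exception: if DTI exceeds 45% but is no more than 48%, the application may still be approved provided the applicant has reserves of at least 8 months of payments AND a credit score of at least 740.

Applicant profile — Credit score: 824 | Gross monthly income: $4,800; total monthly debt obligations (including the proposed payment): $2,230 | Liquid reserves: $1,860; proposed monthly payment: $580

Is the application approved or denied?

Denied

Credit score 824 ≥ 660 (meets base)
DTI = 2,230/4,800 = 46.5% > 45% — standard DTI limit exceeded.
Liquid reserves cover 1,860/580 = 3.2 months — ≥ 2 required
46.5% falls in the override range (45%–48%), so the compensating-factor test applies.
Reserves 3.2 < 8 months; credit score 824 ≥ 740.
Override conditions not both satisfied; exception does not apply.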